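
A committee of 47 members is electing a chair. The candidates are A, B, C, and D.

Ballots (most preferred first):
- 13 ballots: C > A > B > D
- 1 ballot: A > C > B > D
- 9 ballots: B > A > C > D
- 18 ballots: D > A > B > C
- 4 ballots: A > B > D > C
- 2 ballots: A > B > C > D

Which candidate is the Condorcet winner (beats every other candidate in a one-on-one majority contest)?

A

A vs B: 38–9
A vs C: 34–13
A vs D: 29–18
A beats every other candidate.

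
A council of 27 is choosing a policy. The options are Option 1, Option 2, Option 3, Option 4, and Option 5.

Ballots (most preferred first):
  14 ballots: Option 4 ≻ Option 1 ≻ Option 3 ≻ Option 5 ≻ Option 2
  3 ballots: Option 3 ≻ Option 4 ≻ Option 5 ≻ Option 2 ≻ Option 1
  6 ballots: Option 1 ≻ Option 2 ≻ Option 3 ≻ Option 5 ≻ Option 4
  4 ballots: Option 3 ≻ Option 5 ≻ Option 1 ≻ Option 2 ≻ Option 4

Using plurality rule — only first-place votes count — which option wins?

First-place votes: Option 1 6, Option 2 0, Option 3 7, Option 4 14, Option 5 0.

Option 4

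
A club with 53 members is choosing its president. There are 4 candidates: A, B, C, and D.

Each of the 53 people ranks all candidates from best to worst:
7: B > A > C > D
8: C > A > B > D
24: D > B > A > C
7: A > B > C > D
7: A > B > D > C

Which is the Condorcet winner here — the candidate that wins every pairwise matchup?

B vs A: 31–22
B vs C: 45–8
B vs D: 29–24
B beats every other candidate.

B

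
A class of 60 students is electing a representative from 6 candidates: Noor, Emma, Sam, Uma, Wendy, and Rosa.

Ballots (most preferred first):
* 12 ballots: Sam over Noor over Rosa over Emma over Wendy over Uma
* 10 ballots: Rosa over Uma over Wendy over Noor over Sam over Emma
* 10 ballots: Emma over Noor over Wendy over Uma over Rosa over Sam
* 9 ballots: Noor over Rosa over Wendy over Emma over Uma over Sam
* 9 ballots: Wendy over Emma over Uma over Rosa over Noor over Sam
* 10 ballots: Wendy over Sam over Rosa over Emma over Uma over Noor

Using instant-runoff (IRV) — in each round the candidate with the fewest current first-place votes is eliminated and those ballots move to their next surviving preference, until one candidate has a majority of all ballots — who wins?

Rosa

Round 1: Noor 9, Emma 10, Sam 12, Uma 0, Wendy 19, Rosa 10. Uma eliminated.
Round 2: Noor 9, Emma 10, Sam 12, Wendy 19, Rosa 10. Noor eliminated.
Round 3: Emma 10, Sam 12, Wendy 19, Rosa 19. Emma eliminated.
Round 4: Sam 12, Wendy 29, Rosa 19. Sam eliminated.
Round 5: Wendy 29, Rosa 31. Rosa has a majority (≥31).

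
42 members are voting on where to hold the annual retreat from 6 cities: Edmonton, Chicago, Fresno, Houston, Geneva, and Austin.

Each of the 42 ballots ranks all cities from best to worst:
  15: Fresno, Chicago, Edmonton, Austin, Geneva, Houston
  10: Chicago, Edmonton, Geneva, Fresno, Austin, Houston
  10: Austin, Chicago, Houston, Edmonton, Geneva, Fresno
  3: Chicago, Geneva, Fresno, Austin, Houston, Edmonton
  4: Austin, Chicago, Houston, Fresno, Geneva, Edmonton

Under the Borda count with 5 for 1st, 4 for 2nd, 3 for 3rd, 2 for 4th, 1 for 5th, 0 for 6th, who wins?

Chicago

Edmonton: 15×3 + 10×4 + 10×2 + 3×0 + 4×0 = 105
Chicago: 15×4 + 10×5 + 10×4 + 3×5 + 4×4 = 181
Fresno: 15×5 + 10×2 + 10×0 + 3×3 + 4×2 = 112
Houston: 15×0 + 10×0 + 10×3 + 3×1 + 4×3 = 45
Geneva: 15×1 + 10×3 + 10×1 + 3×4 + 4×1 = 71
Austin: 15×2 + 10×1 + 10×5 + 3×2 + 4×5 = 116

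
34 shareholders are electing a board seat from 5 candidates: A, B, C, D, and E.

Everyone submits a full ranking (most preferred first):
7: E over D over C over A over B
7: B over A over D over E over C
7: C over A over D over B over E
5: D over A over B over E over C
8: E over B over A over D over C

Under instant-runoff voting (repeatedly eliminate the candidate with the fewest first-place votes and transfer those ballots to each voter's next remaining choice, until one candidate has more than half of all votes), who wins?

Round 1: A 0, B 7, C 7, D 5, E 15. A eliminated.
Round 2: B 7, C 7, D 5, E 15. D eliminated.
Round 3: B 12, C 7, E 15. C eliminated.
Round 4: B 19, E 15. B has a majority (≥18).

B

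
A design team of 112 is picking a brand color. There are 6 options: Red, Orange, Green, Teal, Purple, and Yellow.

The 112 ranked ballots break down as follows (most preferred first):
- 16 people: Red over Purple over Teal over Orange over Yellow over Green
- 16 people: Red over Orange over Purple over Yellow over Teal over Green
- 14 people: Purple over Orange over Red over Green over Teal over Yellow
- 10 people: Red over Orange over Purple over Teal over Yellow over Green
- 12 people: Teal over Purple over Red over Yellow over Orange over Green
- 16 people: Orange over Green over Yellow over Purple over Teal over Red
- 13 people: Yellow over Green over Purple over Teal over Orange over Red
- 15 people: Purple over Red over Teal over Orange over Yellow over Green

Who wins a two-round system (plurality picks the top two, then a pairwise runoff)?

Round 1 first-place votes: Red 42, Orange 16, Green 0, Teal 12, Purple 29, Yellow 13. Red and Purple advance.
Runoff: Red is ranked above Purple on 42 ballots, Purple above Red on 70.

Purple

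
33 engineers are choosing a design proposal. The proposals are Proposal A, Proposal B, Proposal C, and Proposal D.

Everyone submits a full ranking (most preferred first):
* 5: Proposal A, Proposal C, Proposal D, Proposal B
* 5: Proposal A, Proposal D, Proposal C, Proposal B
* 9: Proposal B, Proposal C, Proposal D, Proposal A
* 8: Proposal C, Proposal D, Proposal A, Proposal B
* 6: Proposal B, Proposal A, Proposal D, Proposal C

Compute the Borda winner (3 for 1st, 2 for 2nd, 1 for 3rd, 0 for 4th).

Proposal A: 5×3 + 5×3 + 9×0 + 8×1 + 6×2 = 50
Proposal B: 5×0 + 5×0 + 9×3 + 8×0 + 6×3 = 45
Proposal C: 5×2 + 5×1 + 9×2 + 8×3 + 6×0 = 57
Proposal D: 5×1 + 5×2 + 9×1 + 8×2 + 6×1 = 46

Proposal C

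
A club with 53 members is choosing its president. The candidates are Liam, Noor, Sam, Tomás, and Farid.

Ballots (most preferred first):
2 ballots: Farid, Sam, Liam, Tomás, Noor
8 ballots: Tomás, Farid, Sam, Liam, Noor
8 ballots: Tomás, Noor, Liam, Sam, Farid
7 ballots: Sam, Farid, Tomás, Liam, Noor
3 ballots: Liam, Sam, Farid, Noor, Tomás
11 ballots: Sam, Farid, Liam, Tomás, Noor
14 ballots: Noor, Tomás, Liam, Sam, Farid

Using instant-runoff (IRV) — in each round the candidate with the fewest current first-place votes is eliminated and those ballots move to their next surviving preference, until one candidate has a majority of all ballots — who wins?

Tomás

Round 1: Liam 3, Noor 14, Sam 18, Tomás 16, Farid 2. Farid eliminated.
Round 2: Liam 3, Noor 14, Sam 20, Tomás 16. Liam eliminated.
Round 3: Noor 14, Sam 23, Tomás 16. Noor eliminated.
Round 4: Sam 23, Tomás 30. Tomás has a majority (≥27).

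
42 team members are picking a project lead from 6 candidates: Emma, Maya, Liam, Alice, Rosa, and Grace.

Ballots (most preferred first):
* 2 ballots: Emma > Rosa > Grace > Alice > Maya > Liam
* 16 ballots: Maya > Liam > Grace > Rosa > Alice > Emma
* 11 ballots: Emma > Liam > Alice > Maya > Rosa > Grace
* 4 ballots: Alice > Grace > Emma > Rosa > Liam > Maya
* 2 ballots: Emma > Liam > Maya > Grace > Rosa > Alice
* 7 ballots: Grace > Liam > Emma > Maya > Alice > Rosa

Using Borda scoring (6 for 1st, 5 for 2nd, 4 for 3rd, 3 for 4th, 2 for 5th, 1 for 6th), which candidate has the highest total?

Liam

Emma: 2×6 + 16×1 + 11×6 + 4×4 + 2×6 + 7×4 = 150
Maya: 2×2 + 16×6 + 11×3 + 4×1 + 2×4 + 7×3 = 166
Liam: 2×1 + 16×5 + 11×5 + 4×2 + 2×5 + 7×5 = 190
Alice: 2×3 + 16×2 + 11×4 + 4×6 + 2×1 + 7×2 = 122
Rosa: 2×5 + 16×3 + 11×2 + 4×3 + 2×2 + 7×1 = 103
Grace: 2×4 + 16×4 + 11×1 + 4×5 + 2×3 + 7×6 = 151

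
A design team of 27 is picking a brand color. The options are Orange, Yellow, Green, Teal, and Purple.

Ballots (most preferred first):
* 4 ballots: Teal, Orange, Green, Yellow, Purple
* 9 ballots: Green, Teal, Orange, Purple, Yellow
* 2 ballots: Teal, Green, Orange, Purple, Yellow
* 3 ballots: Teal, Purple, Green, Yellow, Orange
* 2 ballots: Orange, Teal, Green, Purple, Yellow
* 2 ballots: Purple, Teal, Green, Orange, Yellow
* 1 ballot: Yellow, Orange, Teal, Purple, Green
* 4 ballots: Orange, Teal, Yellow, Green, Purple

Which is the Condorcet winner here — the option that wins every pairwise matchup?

Teal vs Orange: 20–7
Teal vs Yellow: 26–1
Teal vs Green: 18–9
Teal vs Purple: 25–2
Teal beats every other option.

Teal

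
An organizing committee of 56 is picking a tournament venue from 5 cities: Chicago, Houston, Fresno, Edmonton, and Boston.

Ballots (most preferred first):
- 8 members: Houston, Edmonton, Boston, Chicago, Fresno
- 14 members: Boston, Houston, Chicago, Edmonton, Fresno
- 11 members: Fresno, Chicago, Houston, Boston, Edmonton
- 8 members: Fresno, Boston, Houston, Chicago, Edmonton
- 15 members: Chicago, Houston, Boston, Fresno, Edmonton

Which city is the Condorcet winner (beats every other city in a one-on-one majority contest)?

Houston vs Chicago: 30–26
Houston vs Fresno: 37–19
Houston vs Edmonton: 56–0
Houston vs Boston: 34–22
Houston beats every other city.

Houston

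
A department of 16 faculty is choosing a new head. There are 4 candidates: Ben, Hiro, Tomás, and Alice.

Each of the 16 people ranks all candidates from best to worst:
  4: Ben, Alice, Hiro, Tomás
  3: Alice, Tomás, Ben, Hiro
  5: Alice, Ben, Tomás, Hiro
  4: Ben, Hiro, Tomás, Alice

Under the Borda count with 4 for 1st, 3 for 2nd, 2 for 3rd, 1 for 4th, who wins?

Ben: 4×4 + 3×2 + 5×3 + 4×4 = 53
Hiro: 4×2 + 3×1 + 5×1 + 4×3 = 28
Tomás: 4×1 + 3×3 + 5×2 + 4×2 = 31
Alice: 4×3 + 3×4 + 5×4 + 4×1 = 48

Ben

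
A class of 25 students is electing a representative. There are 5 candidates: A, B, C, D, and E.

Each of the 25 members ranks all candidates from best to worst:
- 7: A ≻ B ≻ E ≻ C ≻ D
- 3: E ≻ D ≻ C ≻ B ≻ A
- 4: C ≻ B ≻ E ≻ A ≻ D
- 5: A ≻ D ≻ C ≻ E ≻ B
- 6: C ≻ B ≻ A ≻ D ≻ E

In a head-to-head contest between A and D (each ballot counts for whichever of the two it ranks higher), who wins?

A

A is ranked above D on 22 ballots; D above A on 3.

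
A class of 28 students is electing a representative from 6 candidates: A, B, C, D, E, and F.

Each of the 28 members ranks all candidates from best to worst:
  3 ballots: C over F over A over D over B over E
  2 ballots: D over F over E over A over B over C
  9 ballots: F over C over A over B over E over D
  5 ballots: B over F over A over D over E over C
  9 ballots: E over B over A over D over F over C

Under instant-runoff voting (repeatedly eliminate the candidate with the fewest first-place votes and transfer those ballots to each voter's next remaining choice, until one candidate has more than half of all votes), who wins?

F

Round 1: A 0, B 5, C 3, D 2, E 9, F 9. A eliminated.
Round 2: B 5, C 3, D 2, E 9, F 9. D eliminated.
Round 3: B 5, C 3, E 9, F 11. C eliminated.
Round 4: B 5, E 9, F 14. B eliminated.
Round 5: E 9, F 19. F has a majority (≥15).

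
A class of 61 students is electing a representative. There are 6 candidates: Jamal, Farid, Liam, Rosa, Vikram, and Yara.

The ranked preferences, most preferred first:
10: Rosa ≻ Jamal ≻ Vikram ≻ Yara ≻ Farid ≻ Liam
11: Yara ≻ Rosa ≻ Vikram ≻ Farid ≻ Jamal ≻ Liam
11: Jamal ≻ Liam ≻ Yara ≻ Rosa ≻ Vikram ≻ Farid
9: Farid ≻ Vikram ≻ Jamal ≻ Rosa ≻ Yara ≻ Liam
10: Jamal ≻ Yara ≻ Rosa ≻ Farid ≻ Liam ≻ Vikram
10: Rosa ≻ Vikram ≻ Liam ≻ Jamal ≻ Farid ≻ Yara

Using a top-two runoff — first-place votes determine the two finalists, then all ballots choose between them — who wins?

Rosa

Round 1 first-place votes: Jamal 21, Farid 9, Liam 0, Rosa 20, Vikram 0, Yara 11. Jamal and Rosa advance.
Runoff: Jamal is ranked above Rosa on 30 ballots, Rosa above Jamal on 31.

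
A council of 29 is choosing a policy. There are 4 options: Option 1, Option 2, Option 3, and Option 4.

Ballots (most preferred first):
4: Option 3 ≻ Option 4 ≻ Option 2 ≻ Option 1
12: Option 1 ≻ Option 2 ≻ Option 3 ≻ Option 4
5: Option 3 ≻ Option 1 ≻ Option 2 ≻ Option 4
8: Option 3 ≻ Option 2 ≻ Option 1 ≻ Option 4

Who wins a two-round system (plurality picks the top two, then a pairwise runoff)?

Round 1 first-place votes: Option 1 12, Option 2 0, Option 3 17, Option 4 0. Option 3 and Option 1 advance.
Runoff: Option 3 is ranked above Option 1 on 17 ballots, Option 1 above Option 3 on 12.

Option 3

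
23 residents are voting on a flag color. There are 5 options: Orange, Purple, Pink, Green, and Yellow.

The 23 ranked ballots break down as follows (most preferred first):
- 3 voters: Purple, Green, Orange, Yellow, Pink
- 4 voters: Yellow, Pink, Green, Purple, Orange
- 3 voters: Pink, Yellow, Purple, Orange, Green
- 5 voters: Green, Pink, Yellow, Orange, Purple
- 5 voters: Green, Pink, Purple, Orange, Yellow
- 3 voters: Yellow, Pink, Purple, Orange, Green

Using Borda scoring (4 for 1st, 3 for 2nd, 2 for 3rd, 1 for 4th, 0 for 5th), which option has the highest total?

Orange: 3×2 + 4×0 + 3×1 + 5×1 + 5×1 + 3×1 = 22
Purple: 3×4 + 4×1 + 3×2 + 5×0 + 5×2 + 3×2 = 38
Pink: 3×0 + 4×3 + 3×4 + 5×3 + 5×3 + 3×3 = 63
Green: 3×3 + 4×2 + 3×0 + 5×4 + 5×4 + 3×0 = 57
Yellow: 3×1 + 4×4 + 3×3 + 5×2 + 5×0 + 3×4 = 50

Pink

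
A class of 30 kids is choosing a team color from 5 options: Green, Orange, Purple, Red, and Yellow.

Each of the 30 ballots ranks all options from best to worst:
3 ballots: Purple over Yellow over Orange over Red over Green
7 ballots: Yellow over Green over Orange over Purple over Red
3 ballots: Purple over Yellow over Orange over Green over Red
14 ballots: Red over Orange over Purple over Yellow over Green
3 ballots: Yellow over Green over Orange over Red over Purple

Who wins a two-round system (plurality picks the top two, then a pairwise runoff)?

Round 1 first-place votes: Green 0, Orange 0, Purple 6, Red 14, Yellow 10. Red and Yellow advance.
Runoff: Red is ranked above Yellow on 14 ballots, Yellow above Red on 16.

Yellow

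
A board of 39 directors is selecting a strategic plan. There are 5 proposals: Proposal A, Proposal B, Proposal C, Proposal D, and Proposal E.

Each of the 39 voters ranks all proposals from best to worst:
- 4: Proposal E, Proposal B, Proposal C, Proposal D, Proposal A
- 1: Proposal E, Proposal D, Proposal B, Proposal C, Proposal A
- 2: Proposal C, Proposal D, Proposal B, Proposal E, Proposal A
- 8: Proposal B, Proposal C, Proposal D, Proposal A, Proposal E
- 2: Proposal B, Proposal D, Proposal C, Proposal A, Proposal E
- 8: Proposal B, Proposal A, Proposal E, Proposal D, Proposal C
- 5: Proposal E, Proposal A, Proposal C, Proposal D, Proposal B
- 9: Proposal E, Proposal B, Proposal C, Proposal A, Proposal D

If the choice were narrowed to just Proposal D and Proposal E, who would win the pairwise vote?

Proposal D is ranked above Proposal E on 12 ballots; Proposal E above Proposal D on 27.

Proposal E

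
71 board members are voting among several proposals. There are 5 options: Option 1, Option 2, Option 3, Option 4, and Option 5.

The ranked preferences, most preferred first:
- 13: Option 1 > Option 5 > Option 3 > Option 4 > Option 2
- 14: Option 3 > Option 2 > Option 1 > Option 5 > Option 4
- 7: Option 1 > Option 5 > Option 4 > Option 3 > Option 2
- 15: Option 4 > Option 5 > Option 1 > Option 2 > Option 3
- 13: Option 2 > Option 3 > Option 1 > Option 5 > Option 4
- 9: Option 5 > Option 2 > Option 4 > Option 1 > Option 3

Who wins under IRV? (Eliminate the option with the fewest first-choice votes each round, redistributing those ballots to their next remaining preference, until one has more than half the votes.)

Option 2

Round 1: Option 1 20, Option 2 13, Option 3 14, Option 4 15, Option 5 9. Option 5 eliminated.
Round 2: Option 1 20, Option 2 22, Option 3 14, Option 4 15. Option 3 eliminated.
Round 3: Option 1 20, Option 2 36, Option 4 15. Option 2 has a majority (≥36).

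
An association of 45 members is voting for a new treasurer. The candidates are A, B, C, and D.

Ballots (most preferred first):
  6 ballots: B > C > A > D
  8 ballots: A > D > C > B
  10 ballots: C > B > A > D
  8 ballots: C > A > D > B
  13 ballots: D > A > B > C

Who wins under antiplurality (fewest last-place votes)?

Last-place votes: A 0, B 16, C 13, D 16.

A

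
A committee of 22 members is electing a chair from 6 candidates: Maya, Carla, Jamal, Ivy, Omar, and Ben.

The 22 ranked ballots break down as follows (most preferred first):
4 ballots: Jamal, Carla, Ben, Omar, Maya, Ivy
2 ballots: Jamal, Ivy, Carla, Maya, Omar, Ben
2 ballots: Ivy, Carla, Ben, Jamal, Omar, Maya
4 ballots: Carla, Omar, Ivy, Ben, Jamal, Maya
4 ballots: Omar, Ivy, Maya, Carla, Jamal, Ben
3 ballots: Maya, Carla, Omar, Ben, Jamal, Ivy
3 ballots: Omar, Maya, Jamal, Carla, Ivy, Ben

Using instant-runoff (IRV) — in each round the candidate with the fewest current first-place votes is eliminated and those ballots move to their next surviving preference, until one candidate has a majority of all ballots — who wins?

Round 1: Maya 3, Carla 4, Jamal 6, Ivy 2, Omar 7, Ben 0. Ben eliminated.
Round 2: Maya 3, Carla 4, Jamal 6, Ivy 2, Omar 7. Ivy eliminated.
Round 3: Maya 3, Carla 6, Jamal 6, Omar 7. Maya eliminated.
Round 4: Carla 9, Jamal 6, Omar 7. Jamal eliminated.
Round 5: Carla 15, Omar 7. Carla has a majority (≥12).

Carla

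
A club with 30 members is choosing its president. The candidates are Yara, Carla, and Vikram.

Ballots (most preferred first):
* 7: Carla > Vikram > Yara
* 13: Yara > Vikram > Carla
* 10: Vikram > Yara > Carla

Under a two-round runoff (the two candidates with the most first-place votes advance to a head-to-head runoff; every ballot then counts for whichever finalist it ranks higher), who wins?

Round 1 first-place votes: Yara 13, Carla 7, Vikram 10. Yara and Vikram advance.
Runoff: Yara is ranked above Vikram on 13 ballots, Vikram above Yara on 17.

Vikram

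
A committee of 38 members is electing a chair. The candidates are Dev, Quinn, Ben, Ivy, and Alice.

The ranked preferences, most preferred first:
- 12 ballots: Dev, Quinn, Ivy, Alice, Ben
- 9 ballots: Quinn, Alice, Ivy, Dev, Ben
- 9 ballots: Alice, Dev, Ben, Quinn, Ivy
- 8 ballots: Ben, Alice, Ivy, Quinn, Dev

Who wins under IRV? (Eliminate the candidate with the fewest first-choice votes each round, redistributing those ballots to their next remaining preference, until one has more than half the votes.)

Round 1: Dev 12, Quinn 9, Ben 8, Ivy 0, Alice 9. Ivy eliminated.
Round 2: Dev 12, Quinn 9, Ben 8, Alice 9. Ben eliminated.
Round 3: Dev 12, Quinn 9, Alice 17. Quinn eliminated.
Round 4: Dev 12, Alice 26. Alice has a majority (≥20).

Alice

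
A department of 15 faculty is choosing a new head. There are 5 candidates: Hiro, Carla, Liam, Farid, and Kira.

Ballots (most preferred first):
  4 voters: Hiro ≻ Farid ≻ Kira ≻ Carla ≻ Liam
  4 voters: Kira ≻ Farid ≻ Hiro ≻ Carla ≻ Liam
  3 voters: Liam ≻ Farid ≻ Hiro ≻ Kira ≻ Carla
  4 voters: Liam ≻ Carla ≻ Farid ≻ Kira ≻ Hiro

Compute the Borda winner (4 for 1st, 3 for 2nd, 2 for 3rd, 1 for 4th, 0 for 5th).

Farid

Hiro: 4×4 + 4×2 + 3×2 + 4×0 = 30
Carla: 4×1 + 4×1 + 3×0 + 4×3 = 20
Liam: 4×0 + 4×0 + 3×4 + 4×4 = 28
Farid: 4×3 + 4×3 + 3×3 + 4×2 = 41
Kira: 4×2 + 4×4 + 3×1 + 4×1 = 31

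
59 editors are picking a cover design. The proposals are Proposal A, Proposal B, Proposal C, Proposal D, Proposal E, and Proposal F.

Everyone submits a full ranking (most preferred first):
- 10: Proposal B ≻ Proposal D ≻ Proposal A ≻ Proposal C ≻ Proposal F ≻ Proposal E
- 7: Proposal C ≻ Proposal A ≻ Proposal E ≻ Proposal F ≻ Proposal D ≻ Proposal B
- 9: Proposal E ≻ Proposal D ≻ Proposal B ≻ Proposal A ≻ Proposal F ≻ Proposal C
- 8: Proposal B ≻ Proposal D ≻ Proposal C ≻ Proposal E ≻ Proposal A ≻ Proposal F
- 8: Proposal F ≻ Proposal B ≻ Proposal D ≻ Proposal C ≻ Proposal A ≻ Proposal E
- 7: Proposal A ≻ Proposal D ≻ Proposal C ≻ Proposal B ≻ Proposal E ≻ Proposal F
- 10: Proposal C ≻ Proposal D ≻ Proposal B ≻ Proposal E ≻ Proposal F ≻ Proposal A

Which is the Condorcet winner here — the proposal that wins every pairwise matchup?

Proposal D vs Proposal A: 45–14
Proposal D vs Proposal B: 33–26
Proposal D vs Proposal C: 42–17
Proposal D vs Proposal E: 43–16
Proposal D vs Proposal F: 44–15
Proposal D beats every other proposal.

Proposal D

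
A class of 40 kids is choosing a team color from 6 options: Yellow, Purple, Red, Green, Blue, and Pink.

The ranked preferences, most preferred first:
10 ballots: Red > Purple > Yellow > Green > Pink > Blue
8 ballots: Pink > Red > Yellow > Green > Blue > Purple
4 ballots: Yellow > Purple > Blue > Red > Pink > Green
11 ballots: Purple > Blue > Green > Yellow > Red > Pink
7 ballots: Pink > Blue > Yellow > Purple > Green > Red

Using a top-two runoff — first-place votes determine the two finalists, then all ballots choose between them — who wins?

Round 1 first-place votes: Yellow 4, Purple 11, Red 10, Green 0, Blue 0, Pink 15. Pink and Purple advance.
Runoff: Pink is ranked above Purple on 15 ballots, Purple above Pink on 25.

Purple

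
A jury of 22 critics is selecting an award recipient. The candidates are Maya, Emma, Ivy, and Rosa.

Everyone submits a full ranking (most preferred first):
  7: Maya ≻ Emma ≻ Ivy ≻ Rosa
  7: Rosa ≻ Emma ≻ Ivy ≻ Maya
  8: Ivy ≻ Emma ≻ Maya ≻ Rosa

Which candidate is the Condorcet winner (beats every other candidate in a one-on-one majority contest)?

Emma vs Maya: 15–7
Emma vs Ivy: 14–8
Emma vs Rosa: 15–7
Emma beats every other candidate.

Emma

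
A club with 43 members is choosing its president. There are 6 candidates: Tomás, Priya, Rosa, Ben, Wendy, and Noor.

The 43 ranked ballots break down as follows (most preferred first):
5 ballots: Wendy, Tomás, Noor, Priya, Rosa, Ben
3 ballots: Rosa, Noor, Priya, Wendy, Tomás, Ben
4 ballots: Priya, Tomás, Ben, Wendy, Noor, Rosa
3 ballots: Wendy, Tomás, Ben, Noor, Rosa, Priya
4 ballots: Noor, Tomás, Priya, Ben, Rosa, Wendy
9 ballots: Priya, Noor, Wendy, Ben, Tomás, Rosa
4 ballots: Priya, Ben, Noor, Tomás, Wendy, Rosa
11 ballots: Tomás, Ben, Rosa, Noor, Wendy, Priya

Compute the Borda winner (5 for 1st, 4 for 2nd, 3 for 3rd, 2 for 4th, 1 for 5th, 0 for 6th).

Tomás: 5×4 + 3×1 + 4×4 + 3×4 + 4×4 + 9×1 + 4×2 + 11×5 = 139
Priya: 5×2 + 3×3 + 4×5 + 3×0 + 4×3 + 9×5 + 4×5 + 11×0 = 116
Rosa: 5×1 + 3×5 + 4×0 + 3×1 + 4×1 + 9×0 + 4×0 + 11×3 = 60
Ben: 5×0 + 3×0 + 4×3 + 3×3 + 4×2 + 9×2 + 4×4 + 11×4 = 107
Wendy: 5×5 + 3×2 + 4×2 + 3×5 + 4×0 + 9×3 + 4×1 + 11×1 = 96
Noor: 5×3 + 3×4 + 4×1 + 3×2 + 4×5 + 9×4 + 4×3 + 11×2 = 127

Tomás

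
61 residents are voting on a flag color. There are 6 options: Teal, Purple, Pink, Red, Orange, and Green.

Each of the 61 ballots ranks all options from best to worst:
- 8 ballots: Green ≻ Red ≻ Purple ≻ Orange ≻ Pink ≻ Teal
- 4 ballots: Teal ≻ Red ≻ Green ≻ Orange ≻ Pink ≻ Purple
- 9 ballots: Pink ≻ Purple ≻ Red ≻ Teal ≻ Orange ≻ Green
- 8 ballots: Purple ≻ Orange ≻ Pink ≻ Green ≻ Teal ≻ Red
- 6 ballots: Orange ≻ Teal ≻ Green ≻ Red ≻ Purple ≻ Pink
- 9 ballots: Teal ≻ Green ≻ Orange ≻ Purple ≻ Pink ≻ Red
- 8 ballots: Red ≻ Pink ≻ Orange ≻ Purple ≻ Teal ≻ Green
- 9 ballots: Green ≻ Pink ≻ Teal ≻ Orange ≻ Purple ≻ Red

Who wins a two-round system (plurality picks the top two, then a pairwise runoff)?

Teal

Round 1 first-place votes: Teal 13, Purple 8, Pink 9, Red 8, Orange 6, Green 17. Green and Teal advance.
Runoff: Green is ranked above Teal on 25 ballots, Teal above Green on 36.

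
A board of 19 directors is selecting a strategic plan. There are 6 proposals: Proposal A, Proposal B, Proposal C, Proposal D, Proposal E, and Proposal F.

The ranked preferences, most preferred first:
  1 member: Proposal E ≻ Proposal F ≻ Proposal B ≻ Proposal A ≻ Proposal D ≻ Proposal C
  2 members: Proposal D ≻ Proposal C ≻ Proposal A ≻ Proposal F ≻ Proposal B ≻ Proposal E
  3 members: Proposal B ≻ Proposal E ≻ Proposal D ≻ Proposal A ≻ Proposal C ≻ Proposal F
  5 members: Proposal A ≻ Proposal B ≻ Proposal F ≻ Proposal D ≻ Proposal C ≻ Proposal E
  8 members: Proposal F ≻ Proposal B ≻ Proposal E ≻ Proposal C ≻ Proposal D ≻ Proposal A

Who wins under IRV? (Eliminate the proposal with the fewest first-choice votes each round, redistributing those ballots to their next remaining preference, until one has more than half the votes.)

Round 1: Proposal A 5, Proposal B 3, Proposal C 0, Proposal D 2, Proposal E 1, Proposal F 8. Proposal C eliminated.
Round 2: Proposal A 5, Proposal B 3, Proposal D 2, Proposal E 1, Proposal F 8. Proposal E eliminated.
Round 3: Proposal A 5, Proposal B 3, Proposal D 2, Proposal F 9. Proposal D eliminated.
Round 4: Proposal A 7, Proposal B 3, Proposal F 9. Proposal B eliminated.
Round 5: Proposal A 10, Proposal F 9. Proposal A has a majority (≥10).

Proposal A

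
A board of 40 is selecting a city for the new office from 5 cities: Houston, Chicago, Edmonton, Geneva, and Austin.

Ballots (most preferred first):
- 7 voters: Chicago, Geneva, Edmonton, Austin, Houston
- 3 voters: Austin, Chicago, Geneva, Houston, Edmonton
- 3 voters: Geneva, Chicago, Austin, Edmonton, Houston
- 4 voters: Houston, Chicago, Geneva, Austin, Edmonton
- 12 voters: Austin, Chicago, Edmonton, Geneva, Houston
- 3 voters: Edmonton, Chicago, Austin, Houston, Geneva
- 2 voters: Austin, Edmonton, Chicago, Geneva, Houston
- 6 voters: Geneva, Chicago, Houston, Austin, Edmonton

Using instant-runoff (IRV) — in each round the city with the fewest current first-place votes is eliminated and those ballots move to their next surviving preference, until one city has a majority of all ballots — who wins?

Round 1: Houston 4, Chicago 7, Edmonton 3, Geneva 9, Austin 17. Edmonton eliminated.
Round 2: Houston 4, Chicago 10, Geneva 9, Austin 17. Houston eliminated.
Round 3: Chicago 14, Geneva 9, Austin 17. Geneva eliminated.
Round 4: Chicago 23, Austin 17. Chicago has a majority (≥21).

Chicago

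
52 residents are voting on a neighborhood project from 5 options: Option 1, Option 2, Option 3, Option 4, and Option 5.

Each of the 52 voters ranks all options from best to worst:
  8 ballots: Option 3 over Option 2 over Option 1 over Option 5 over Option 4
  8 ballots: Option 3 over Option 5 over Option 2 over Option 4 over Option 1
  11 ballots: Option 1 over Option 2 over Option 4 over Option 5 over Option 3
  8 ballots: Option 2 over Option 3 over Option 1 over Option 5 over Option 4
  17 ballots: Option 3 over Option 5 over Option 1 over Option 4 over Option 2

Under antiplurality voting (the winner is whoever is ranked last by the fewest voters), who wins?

Option 5

Last-place votes: Option 1 8, Option 2 17, Option 3 11, Option 4 16, Option 5 0.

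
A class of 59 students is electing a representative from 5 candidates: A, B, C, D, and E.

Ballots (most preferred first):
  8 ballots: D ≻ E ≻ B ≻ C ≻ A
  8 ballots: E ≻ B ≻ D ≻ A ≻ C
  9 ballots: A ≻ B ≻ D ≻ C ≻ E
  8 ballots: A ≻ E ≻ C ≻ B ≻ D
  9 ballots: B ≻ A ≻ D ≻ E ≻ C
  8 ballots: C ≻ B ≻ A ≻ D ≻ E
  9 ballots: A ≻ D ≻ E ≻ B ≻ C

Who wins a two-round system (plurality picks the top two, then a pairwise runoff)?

Round 1 first-place votes: A 26, B 9, C 8, D 8, E 8. A and B advance.
Runoff: A is ranked above B on 26 ballots, B above A on 33.

B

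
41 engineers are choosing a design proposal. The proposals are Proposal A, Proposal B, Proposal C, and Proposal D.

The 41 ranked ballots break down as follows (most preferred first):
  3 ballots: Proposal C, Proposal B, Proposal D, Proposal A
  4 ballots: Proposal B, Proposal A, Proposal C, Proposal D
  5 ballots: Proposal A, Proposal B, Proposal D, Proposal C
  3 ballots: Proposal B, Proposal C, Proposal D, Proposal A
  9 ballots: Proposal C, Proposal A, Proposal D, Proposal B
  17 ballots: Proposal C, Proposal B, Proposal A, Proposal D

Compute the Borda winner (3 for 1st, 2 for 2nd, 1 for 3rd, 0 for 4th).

Proposal C

Proposal A: 3×0 + 4×2 + 5×3 + 3×0 + 9×2 + 17×1 = 58
Proposal B: 3×2 + 4×3 + 5×2 + 3×3 + 9×0 + 17×2 = 71
Proposal C: 3×3 + 4×1 + 5×0 + 3×2 + 9×3 + 17×3 = 97
Proposal D: 3×1 + 4×0 + 5×1 + 3×1 + 9×1 + 17×0 = 20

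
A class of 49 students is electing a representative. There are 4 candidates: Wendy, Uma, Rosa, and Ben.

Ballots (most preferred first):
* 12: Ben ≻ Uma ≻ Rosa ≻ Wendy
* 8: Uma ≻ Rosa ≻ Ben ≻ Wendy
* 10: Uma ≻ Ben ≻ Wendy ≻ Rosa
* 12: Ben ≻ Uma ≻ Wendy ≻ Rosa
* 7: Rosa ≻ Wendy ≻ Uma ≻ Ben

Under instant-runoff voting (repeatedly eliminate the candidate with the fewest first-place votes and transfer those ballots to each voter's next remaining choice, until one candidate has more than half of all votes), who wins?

Round 1: Wendy 0, Uma 18, Rosa 7, Ben 24. Wendy eliminated.
Round 2: Uma 18, Rosa 7, Ben 24. Rosa eliminated.
Round 3: Uma 25, Ben 24. Uma has a majority (≥25).

Uma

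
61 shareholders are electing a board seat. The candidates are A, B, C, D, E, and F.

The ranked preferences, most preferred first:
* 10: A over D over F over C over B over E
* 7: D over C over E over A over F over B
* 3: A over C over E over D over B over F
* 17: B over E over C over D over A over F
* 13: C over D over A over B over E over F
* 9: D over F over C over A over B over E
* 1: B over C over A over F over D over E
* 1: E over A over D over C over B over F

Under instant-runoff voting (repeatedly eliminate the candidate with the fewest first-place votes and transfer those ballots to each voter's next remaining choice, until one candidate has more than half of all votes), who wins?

D

Round 1: A 13, B 18, C 13, D 16, E 1, F 0. F eliminated.
Round 2: A 13, B 18, C 13, D 16, E 1. E eliminated.
Round 3: A 14, B 18, C 13, D 16. C eliminated.
Round 4: A 14, B 18, D 29. A eliminated.
Round 5: B 18, D 43. D has a majority (≥31).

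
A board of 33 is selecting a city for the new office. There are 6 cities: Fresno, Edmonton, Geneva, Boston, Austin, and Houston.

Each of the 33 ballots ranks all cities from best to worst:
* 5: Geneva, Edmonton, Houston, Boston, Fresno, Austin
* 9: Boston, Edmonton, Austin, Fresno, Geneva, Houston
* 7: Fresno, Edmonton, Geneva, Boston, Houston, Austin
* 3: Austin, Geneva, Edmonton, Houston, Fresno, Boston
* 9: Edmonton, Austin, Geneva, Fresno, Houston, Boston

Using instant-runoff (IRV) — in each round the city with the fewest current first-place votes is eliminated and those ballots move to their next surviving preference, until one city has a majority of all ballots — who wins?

Round 1: Fresno 7, Edmonton 9, Geneva 5, Boston 9, Austin 3, Houston 0. Houston eliminated.
Round 2: Fresno 7, Edmonton 9, Geneva 5, Boston 9, Austin 3. Austin eliminated.
Round 3: Fresno 7, Edmonton 9, Geneva 8, Boston 9. Fresno eliminated.
Round 4: Edmonton 16, Geneva 8, Boston 9. Geneva eliminated.
Round 5: Edmonton 24, Boston 9. Edmonton has a majority (≥17).

Edmonton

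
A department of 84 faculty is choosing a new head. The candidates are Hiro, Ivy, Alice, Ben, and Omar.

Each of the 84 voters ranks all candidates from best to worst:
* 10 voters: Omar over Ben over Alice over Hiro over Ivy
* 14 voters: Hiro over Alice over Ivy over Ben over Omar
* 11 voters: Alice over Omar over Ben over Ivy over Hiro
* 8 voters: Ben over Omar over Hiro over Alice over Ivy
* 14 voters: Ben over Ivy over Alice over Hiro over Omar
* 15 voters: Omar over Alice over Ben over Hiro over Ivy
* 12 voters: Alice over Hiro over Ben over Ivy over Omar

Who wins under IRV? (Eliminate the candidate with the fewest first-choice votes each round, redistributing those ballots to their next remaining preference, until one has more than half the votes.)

Round 1: Hiro 14, Ivy 0, Alice 23, Ben 22, Omar 25. Ivy eliminated.
Round 2: Hiro 14, Alice 23, Ben 22, Omar 25. Hiro eliminated.
Round 3: Alice 37, Ben 22, Omar 25. Ben eliminated.
Round 4: Alice 51, Omar 33. Alice has a majority (≥43).

Alice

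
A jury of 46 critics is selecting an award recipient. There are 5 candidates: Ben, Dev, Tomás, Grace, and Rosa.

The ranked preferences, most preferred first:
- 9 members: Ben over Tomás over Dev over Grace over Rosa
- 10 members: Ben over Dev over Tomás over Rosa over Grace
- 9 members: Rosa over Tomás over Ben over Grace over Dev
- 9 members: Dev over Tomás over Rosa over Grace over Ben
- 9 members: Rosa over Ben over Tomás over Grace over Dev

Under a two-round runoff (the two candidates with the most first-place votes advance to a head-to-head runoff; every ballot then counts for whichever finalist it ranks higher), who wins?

Round 1 first-place votes: Ben 19, Dev 9, Tomás 0, Grace 0, Rosa 18. Ben and Rosa advance.
Runoff: Ben is ranked above Rosa on 19 ballots, Rosa above Ben on 27.

Rosa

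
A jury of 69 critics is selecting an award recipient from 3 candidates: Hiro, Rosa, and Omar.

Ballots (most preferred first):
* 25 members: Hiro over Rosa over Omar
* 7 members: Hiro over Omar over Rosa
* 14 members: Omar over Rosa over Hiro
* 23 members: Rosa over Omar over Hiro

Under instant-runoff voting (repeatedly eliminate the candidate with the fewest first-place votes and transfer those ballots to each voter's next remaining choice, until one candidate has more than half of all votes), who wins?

Round 1: Hiro 32, Rosa 23, Omar 14. Omar eliminated.
Round 2: Hiro 32, Rosa 37. Rosa has a majority (≥35).

Rosa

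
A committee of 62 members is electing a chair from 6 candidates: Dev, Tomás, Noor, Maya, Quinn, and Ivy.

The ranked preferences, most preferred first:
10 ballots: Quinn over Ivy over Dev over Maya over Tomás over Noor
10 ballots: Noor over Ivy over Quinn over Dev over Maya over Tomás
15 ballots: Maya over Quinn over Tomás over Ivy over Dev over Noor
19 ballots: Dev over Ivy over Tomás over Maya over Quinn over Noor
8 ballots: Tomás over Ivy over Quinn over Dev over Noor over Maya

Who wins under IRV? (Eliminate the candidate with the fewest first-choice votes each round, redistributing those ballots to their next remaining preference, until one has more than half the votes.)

Quinn

Round 1: Dev 19, Tomás 8, Noor 10, Maya 15, Quinn 10, Ivy 0. Ivy eliminated.
Round 2: Dev 19, Tomás 8, Noor 10, Maya 15, Quinn 10. Tomás eliminated.
Round 3: Dev 19, Noor 10, Maya 15, Quinn 18. Noor eliminated.
Round 4: Dev 19, Maya 15, Quinn 28. Maya eliminated.
Round 5: Dev 19, Quinn 43. Quinn has a majority (≥32).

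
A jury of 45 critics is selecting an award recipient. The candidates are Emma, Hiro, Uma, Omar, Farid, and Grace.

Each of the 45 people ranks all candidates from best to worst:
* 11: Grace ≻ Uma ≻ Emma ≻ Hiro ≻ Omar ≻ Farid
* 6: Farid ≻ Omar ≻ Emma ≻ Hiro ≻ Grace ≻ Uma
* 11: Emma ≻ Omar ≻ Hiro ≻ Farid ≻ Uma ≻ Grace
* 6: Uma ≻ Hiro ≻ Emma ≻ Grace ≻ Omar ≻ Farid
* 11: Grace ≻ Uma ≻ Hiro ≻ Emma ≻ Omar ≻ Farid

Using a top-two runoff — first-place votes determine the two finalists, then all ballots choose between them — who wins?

Emma

Round 1 first-place votes: Emma 11, Hiro 0, Uma 6, Omar 0, Farid 6, Grace 22. Grace and Emma advance.
Runoff: Grace is ranked above Emma on 22 ballots, Emma above Grace on 23.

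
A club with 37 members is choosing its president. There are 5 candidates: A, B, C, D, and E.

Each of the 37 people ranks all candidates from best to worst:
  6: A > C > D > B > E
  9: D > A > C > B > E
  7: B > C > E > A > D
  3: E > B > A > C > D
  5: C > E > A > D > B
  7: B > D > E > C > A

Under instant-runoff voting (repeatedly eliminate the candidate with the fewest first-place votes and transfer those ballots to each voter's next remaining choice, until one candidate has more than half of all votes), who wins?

A

Round 1: A 6, B 14, C 5, D 9, E 3. E eliminated.
Round 2: A 6, B 17, C 5, D 9. C eliminated.
Round 3: A 11, B 17, D 9. D eliminated.
Round 4: A 20, B 17. A has a majority (≥19).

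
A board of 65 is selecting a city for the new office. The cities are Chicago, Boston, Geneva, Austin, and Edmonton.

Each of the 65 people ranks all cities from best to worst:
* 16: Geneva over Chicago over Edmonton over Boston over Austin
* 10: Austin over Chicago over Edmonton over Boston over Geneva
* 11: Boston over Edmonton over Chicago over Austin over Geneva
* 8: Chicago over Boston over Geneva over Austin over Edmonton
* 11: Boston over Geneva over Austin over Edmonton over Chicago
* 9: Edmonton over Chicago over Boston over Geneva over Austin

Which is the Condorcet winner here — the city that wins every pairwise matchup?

Chicago

Chicago vs Boston: 43–22
Chicago vs Geneva: 38–27
Chicago vs Austin: 44–21
Chicago vs Edmonton: 34–31
Chicago beats every other city.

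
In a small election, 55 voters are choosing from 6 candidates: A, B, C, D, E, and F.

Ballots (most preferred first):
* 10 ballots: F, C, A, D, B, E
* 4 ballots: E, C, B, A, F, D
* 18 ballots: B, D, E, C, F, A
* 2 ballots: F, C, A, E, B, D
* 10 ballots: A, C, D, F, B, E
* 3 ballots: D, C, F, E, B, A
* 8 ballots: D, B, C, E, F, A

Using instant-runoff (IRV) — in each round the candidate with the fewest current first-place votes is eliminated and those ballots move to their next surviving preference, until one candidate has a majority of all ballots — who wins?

Round 1: A 10, B 18, C 0, D 11, E 4, F 12. C eliminated.
Round 2: A 10, B 18, D 11, E 4, F 12. E eliminated.
Round 3: A 10, B 22, D 11, F 12. A eliminated.
Round 4: B 22, D 21, F 12. F eliminated.
Round 5: B 24, D 31. D has a majority (≥28).

D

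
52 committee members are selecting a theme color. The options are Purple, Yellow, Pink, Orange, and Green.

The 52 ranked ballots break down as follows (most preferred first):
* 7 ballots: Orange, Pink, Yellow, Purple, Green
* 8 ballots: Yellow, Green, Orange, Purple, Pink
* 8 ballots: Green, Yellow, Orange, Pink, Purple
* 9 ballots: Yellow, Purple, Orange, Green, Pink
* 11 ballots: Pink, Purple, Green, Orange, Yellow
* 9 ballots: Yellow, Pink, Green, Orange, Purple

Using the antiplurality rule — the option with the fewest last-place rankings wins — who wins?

Orange

Last-place votes: Purple 17, Yellow 11, Pink 17, Orange 0, Green 7.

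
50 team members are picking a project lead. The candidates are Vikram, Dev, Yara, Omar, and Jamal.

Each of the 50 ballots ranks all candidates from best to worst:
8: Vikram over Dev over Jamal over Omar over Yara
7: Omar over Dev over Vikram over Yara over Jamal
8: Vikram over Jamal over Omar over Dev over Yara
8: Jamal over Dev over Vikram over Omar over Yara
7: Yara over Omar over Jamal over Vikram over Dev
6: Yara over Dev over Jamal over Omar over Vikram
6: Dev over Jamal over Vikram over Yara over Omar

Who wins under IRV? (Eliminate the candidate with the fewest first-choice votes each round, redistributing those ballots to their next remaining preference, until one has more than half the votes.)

Round 1: Vikram 16, Dev 6, Yara 13, Omar 7, Jamal 8. Dev eliminated.
Round 2: Vikram 16, Yara 13, Omar 7, Jamal 14. Omar eliminated.
Round 3: Vikram 23, Yara 13, Jamal 14. Yara eliminated.
Round 4: Vikram 23, Jamal 27. Jamal has a majority (≥26).

Jamal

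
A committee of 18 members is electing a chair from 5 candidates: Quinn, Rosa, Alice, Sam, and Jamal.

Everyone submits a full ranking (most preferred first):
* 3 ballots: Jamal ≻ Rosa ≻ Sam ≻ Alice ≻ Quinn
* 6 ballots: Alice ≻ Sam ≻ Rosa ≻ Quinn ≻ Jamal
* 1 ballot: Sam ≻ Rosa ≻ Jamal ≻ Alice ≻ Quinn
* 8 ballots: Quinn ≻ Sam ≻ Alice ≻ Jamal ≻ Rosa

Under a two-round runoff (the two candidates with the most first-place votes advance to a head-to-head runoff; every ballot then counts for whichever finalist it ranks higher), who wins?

Round 1 first-place votes: Quinn 8, Rosa 0, Alice 6, Sam 1, Jamal 3. Quinn and Alice advance.
Runoff: Quinn is ranked above Alice on 8 ballots, Alice above Quinn on 10.

Alice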